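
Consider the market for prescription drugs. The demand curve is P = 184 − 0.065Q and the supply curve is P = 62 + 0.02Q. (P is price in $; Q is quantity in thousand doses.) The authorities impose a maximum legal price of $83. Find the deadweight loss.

$6309.19 thousand

Competitive equilibrium: 184 − 0.065Q = 62 + 0.02Q → Q* = 1435.2941, P* = 90.7059.
At the ceiling P = 83, quantity supplied = (83 − 62)/0.02 = 1050.
Willingness to pay at Q' = 1050: 184 − 0.065·1050 = 115.75.
ΔQ = 1435.2941 − 1050 = 385.2941; wedge = 115.75 − 83 = 32.75.
Deadweight loss = ½ × 385.2941 × 32.75 = $6309.19 thousand.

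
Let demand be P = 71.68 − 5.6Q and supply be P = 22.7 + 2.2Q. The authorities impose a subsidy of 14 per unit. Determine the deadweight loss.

12.56

Competitive equilibrium: 71.68 − 5.6Q = 22.7 + 2.2Q → Q* = 6.2795, P* = 36.5149.
The subsidy lowers effective supply by 14: P = 8.7 + 2.2Q.
New quantity: 71.68 − 5.6Q = 8.7 + 2.2Q → Q' = 8.0744.
Overproduction ΔQ = 8.0744 − 6.2795 = 1.7949; wedge = subsidy = 14.
Welfare loss = ½ × 1.7949 × 14 = 12.56.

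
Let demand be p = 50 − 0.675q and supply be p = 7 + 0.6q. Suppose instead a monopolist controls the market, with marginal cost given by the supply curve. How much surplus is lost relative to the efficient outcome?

86.88

Competitive equilibrium: 50 − 0.675q = 7 + 0.6q → q* = 33.7255, p* = 27.2353.
Marginal revenue: MR = 50 − 1.35q. Set MR = MC: 50 − 1.35q = 7 + 0.6q → q_m = 22.0513.
Price p_m = 50 − 0.675·22.0513 = 35.1154; MC(q_m) = 7 + 0.6·22.0513 = 20.2308.
Competitive q* = 33.7255, so Δq = 11.6742; wedge = 35.1154 − 20.2308 = 14.8846.
Deadweight loss = ½ × 11.6742 × 14.8846 = 86.88.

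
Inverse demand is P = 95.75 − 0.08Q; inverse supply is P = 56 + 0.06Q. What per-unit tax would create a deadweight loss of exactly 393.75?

10.5

Competitive equilibrium: 95.75 − 0.08Q = 56 + 0.06Q → Q* = 283.9286, P* = 73.0357.
A tax t gives ΔQ = t/0.14 and wedge t, so DWL = t²/0.28.
t²/0.28 = 393.75 → t² = 110.25 → t = 10.5.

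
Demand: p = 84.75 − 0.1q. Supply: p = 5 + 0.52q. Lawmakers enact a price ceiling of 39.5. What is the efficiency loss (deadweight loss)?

Competitive equilibrium: 84.75 − 0.1q = 5 + 0.52q → q* = 128.629, p* = 71.8871.
At the ceiling p = 39.5, quantity supplied = (39.5 − 5)/0.52 = 66.3462.
Willingness to pay at q' = 66.3462: 84.75 − 0.1·66.3462 = 78.1154.
Δq = 128.629 − 66.3462 = 62.2828; wedge = 78.1154 − 39.5 = 38.6154.
Deadweight loss = ½ × 62.2828 × 38.6154 = 1202.54.

1202.54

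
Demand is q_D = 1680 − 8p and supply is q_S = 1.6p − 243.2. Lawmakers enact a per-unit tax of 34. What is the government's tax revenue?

1088

In inverse form: demand p = 210 − 0.125q, supply p = 152 + 0.625q.
Competitive equilibrium: 210 − 0.125q = 152 + 0.625q → q* = 77.3333, p* = 200.3333.
With the tax, the buyer price exceeds the seller price by 34: (210 − 0.125q) − (152 + 0.625q) = 34 → q' = 32.
Tax revenue = 34 × 32 = 1088.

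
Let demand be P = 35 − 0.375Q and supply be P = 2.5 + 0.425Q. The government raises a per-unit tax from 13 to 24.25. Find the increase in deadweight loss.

261.91

Competitive equilibrium: 35 − 0.375Q = 2.5 + 0.425Q → Q* = 40.625, P* = 19.7656.
For a per-unit tax t: ΔQ = t/0.8, so DWL = ½·t·(t/0.8) = t²/1.6.
At t = 13: DWL = 105.625. At t = 24.25: DWL = 367.539.
Increase = 367.539 − 105.625 = 261.91.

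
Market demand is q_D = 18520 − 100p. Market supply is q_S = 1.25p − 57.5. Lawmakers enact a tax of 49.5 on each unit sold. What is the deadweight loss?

In inverse form: demand p = 185.2 − 0.01q, supply p = 46 + 0.8q.
Competitive equilibrium: 185.2 − 0.01q = 46 + 0.8q → q* = 171.8519, p* = 183.4815.
With the tax, the buyer price exceeds the seller price by 49.5: (185.2 − 0.01q) − (46 + 0.8q) = 49.5 → q' = 110.7407.
Δq = 171.8519 − 110.7407 = 61.1112; the wedge equals the tax, 49.5.
The triangle = ½ × 61.1112 × 49.5 = 1512.50.

1512.50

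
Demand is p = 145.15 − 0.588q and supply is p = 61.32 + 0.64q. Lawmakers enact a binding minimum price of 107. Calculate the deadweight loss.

7.03

Competitive equilibrium: 145.15 − 0.588q = 61.32 + 0.64q → q* = 68.2655, p* = 105.0099.
At the floor p = 107, quantity demanded = (145.15 − 107)/0.588 = 64.881.
Sellers' marginal cost at q' = 64.881: 61.32 + 0.64·64.881 = 102.8438.
Δq = 68.2655 − 64.881 = 3.3845; wedge = 107 − 102.8438 = 4.1562.
The triangle = ½ × 3.3845 × 4.1562 = 7.03.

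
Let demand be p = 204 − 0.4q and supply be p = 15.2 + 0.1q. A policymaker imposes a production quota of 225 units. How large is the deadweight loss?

5821.69

Competitive equilibrium: 204 − 0.4q = 15.2 + 0.1q → q* = 377.6, p* = 52.96.
At q = 225: demand price = 204 − 0.4·225 = 114; supply price = 15.2 + 0.1·225 = 37.7.
Δq = 377.6 − 225 = 152.6; wedge = 114 − 37.7 = 76.3.
DWL = ½ × 152.6 × 76.3 = 5821.69.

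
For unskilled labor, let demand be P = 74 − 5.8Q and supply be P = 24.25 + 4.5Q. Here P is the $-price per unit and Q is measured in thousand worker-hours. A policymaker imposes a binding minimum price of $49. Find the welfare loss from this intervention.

$1.39 thousand

Competitive equilibrium: 74 − 5.8Q = 24.25 + 4.5Q → Q* = 4.8301, P* = 45.9854.
At the floor P = 49, quantity demanded = (74 − 49)/5.8 = 4.3103.
Sellers' marginal cost at Q' = 4.3103: 24.25 + 4.5·4.3103 = 43.6464.
ΔQ = 4.8301 − 4.3103 = 0.5198; wedge = 49 − 43.6464 = 5.3536.
The triangle = ½ × 0.5198 × 5.3536 = $1.39 thousand.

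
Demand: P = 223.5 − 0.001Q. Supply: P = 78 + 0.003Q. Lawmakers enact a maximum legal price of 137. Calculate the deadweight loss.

Competitive equilibrium: 223.5 − 0.001Q = 78 + 0.003Q → Q* = 36375, P* = 187.125.
At the ceiling P = 137, quantity supplied = (137 − 78)/0.003 = 19666.6666667.
Willingness to pay at Q' = 19666.6666667: 223.5 − 0.001·19666.6666667 = 203.8333333.
ΔQ = 36375 − 19666.6666667 = 16708.3333333; wedge = 203.8333333 − 137 = 66.8333333.
Deadweight loss = ½ × 16708.3333333 × 66.8333333 = 558336.81.

558336.81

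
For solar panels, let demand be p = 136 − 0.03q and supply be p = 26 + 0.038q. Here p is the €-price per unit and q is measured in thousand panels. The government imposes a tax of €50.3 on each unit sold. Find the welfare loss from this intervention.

€18603.60 thousand

Competitive equilibrium: 136 − 0.03q = 26 + 0.038q → q* = 1617.6471, p* = 87.4706.
With the tax, the buyer price exceeds the seller price by 50.3: (136 − 0.03q) − (26 + 0.038q) = 50.3 → q' = 877.9412.
Δq = 1617.6471 − 877.9412 = 739.7059; the wedge equals the tax, 50.3.
Deadweight loss = ½ × 739.7059 × 50.3 = €18603.60 thousand.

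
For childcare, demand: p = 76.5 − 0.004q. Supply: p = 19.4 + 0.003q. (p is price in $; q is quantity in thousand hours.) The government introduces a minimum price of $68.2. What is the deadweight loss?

Competitive equilibrium: 76.5 − 0.004q = 19.4 + 0.003q → q* = 8157.1429, p* = 43.8714.
At the floor p = 68.2, quantity demanded = (76.5 − 68.2)/0.004 = 2075.
Sellers' marginal cost at q' = 2075: 19.4 + 0.003·2075 = 25.625.
Δq = 8157.1429 − 2075 = 6082.1429; wedge = 68.2 − 25.625 = 42.575.
DWL = ½ × 6082.1429 × 42.575 = $129473.62 thousand.

$129473.62 thousand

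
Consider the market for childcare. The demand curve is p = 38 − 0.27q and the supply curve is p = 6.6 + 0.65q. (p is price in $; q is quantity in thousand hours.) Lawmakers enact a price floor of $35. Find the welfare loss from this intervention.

$243.75 thousand

Competitive equilibrium: 38 − 0.27q = 6.6 + 0.65q → q* = 34.1304, p* = 28.7848.
At the floor p = 35, quantity demanded = (38 − 35)/0.27 = 11.1111.
Sellers' marginal cost at q' = 11.1111: 6.6 + 0.65·11.1111 = 13.8222.
Δq = 34.1304 − 11.1111 = 23.0193; wedge = 35 − 13.8222 = 21.1778.
Welfare loss = ½ × 23.0193 × 21.1778 = $243.75 thousand.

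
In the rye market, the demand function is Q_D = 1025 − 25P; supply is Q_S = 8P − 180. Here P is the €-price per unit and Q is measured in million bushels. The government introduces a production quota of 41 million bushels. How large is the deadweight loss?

In inverse form: demand P = 41 − 0.04Q, supply P = 22.5 + 0.125Q.
Competitive equilibrium: 41 − 0.04Q = 22.5 + 0.125Q → Q* = 112.1212, P* = 36.5152.
At Q = 41: demand price = 41 − 0.04·41 = 39.36; supply price = 22.5 + 0.125·41 = 27.625.
ΔQ = 112.1212 − 41 = 71.1212; wedge = 39.36 − 27.625 = 11.735.
The triangle = ½ × 71.1212 × 11.735 = €417.30 million.

€417.30 million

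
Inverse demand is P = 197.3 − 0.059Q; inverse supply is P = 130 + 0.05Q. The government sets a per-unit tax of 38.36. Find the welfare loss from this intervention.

6749.95

Competitive equilibrium: 197.3 − 0.059Q = 130 + 0.05Q → Q* = 617.4312, P* = 160.8716.
With the tax, the buyer price exceeds the seller price by 38.36: (197.3 − 0.059Q) − (130 + 0.05Q) = 38.36 → Q' = 265.5046.
ΔQ = 617.4312 − 265.5046 = 351.9266; the wedge equals the tax, 38.36.
The triangle = ½ × 351.9266 × 38.36 = 6749.95.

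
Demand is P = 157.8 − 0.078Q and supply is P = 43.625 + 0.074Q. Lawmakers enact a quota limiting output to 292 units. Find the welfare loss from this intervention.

16022.31

Competitive equilibrium: 157.8 − 0.078Q = 43.625 + 0.074Q → Q* = 751.1513, P* = 99.2102.
At Q = 292: demand price = 157.8 − 0.078·292 = 135.024; supply price = 43.625 + 0.074·292 = 65.233.
ΔQ = 751.1513 − 292 = 459.1513; wedge = 135.024 − 65.233 = 69.791.
The triangle = ½ × 459.1513 × 69.791 = 16022.31.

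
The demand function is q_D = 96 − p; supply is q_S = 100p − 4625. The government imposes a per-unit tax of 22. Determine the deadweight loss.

In inverse form: demand p = 96 − q, supply p = 46.25 + 0.01q.
Competitive equilibrium: 96 − q = 46.25 + 0.01q → q* = 49.2574, p* = 46.7426.
With the tax, the buyer price exceeds the seller price by 22: (96 − q) − (46.25 + 0.01q) = 22 → q' = 27.4752.
Δq = 49.2574 − 27.4752 = 21.7822; the wedge equals the tax, 22.
Welfare loss = ½ × 21.7822 × 22 = 239.60.

239.60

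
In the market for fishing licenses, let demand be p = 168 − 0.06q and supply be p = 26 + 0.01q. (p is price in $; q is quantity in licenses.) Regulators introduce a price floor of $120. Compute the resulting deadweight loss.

$52828.57

Competitive equilibrium: 168 − 0.06q = 26 + 0.01q → q* = 2028.5714, p* = 46.2857.
At the floor p = 120, quantity demanded = (168 − 120)/0.06 = 800.
Sellers' marginal cost at q' = 800: 26 + 0.01·800 = 34.
Δq = 2028.5714 − 800 = 1228.5714; wedge = 120 − 34 = 86.
The triangle = ½ × 1228.5714 × 86 = $52828.57.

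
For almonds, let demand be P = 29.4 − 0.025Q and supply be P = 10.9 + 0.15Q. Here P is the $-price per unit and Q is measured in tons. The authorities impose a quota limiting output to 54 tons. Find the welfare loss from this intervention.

Competitive equilibrium: 29.4 − 0.025Q = 10.9 + 0.15Q → Q* = 105.7143, P* = 26.7571.
At Q = 54: demand price = 29.4 − 0.025·54 = 28.05; supply price = 10.9 + 0.15·54 = 19.
ΔQ = 105.7143 − 54 = 51.7143; wedge = 28.05 − 19 = 9.05.
Welfare loss = ½ × 51.7143 × 9.05 = $234.01.

$234.01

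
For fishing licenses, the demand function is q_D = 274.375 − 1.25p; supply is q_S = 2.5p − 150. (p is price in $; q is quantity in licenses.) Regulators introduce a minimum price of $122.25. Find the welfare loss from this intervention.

In inverse form: demand p = 219.5 − 0.8q, supply p = 60 + 0.4q.
Competitive equilibrium: 219.5 − 0.8q = 60 + 0.4q → q* = 132.9167, p* = 113.1667.
At the floor p = 122.25, quantity demanded = (219.5 − 122.25)/0.8 = 121.5625.
Sellers' marginal cost at q' = 121.5625: 60 + 0.4·121.5625 = 108.625.
Δq = 132.9167 − 121.5625 = 11.3542; wedge = 122.25 − 108.625 = 13.625.
Welfare loss = ½ × 11.3542 × 13.625 = $77.35.

$77.35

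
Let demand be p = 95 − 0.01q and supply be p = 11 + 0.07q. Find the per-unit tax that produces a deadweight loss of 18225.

Competitive equilibrium: 95 − 0.01q = 11 + 0.07q → q* = 1050, p* = 84.5.
A tax t gives Δq = t/0.08 and wedge t, so DWL = t²/0.16.
t²/0.16 = 18225 → t² = 2916 → t = 54.

54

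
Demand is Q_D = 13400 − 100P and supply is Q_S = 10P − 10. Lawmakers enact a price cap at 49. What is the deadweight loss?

In inverse form: demand P = 134 − 0.01Q, supply P = 1 + 0.1Q.
Competitive equilibrium: 134 − 0.01Q = 1 + 0.1Q → Q* = 1209.0909, P* = 121.9091.
At the ceiling P = 49, quantity supplied = (49 − 1)/0.1 = 480.
Willingness to pay at Q' = 480: 134 − 0.01·480 = 129.2.
ΔQ = 1209.0909 − 480 = 729.0909; wedge = 129.2 − 49 = 80.2.
Deadweight loss = ½ × 729.0909 × 80.2 = 29236.55.

29236.55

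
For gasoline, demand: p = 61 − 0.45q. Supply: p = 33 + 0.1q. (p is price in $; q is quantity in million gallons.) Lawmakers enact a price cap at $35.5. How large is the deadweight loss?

Competitive equilibrium: 61 − 0.45q = 33 + 0.1q → q* = 50.9091, p* = 38.0909.
At the ceiling p = 35.5, quantity supplied = (35.5 − 33)/0.1 = 25.
Willingness to pay at q' = 25: 61 − 0.45·25 = 49.75.
Δq = 50.9091 − 25 = 25.9091; wedge = 49.75 − 35.5 = 14.25.
DWL = ½ × 25.9091 × 14.25 = $184.60 million.

$184.60 million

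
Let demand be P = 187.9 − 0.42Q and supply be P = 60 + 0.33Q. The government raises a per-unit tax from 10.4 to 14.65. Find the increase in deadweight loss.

70.975

Competitive equilibrium: 187.9 − 0.42Q = 60 + 0.33Q → Q* = 170.5333, P* = 116.276.
For a per-unit tax t: ΔQ = t/0.75, so DWL = ½·t·(t/0.75) = t²/1.5.
At t = 10.4: DWL = 72.107. At t = 14.65: DWL = 143.082.
Increase = 143.082 − 72.107 = 70.975.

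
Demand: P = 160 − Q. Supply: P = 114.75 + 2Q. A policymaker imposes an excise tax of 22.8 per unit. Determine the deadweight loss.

Competitive equilibrium: 160 − Q = 114.75 + 2Q → Q* = 15.0833, P* = 144.9167.
With the tax, the buyer price exceeds the seller price by 22.8: (160 − Q) − (114.75 + 2Q) = 22.8 → Q' = 7.4833.
ΔQ = 15.0833 − 7.4833 = 7.6; the wedge equals the tax, 22.8.
Deadweight loss = ½ × 7.6 × 22.8 = 86.64.

86.64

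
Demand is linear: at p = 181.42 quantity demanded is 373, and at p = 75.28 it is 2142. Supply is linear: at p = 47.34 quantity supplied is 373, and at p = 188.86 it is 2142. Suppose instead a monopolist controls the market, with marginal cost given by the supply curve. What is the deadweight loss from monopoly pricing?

11156.04

Demand slope = (75.28 − 181.42)/(2142 − 373) = −0.06, so p = 203.8 − 0.06q.
Supply slope = (188.86 − 47.34)/(2142 − 373) = 0.08, so p = 17.5 + 0.08q.
Competitive equilibrium: 203.8 − 0.06q = 17.5 + 0.08q → q* = 1330.7143, p* = 123.9571.
Marginal revenue: MR = 203.8 − 0.12q. Set MR = MC: 203.8 − 0.12q = 17.5 + 0.08q → q_m = 931.5.
Price p_m = 203.8 − 0.06·931.5 = 147.91; MC(q_m) = 17.5 + 0.08·931.5 = 92.02.
Competitive q* = 1330.7143, so Δq = 399.2143; wedge = 147.91 − 92.02 = 55.89.
DWL = ½ × 399.2143 × 55.89 = 11156.04.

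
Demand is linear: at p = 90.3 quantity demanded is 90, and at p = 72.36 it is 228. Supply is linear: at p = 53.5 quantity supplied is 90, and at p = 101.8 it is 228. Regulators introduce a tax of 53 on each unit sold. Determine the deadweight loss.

Demand slope = (72.36 − 90.3)/(228 − 90) = −0.13, so p = 102 − 0.13q.
Supply slope = (101.8 − 53.5)/(228 − 90) = 0.35, so p = 22 + 0.35q.
Competitive equilibrium: 102 − 0.13q = 22 + 0.35q → q* = 166.6667, p* = 80.3333.
With the tax, the buyer price exceeds the seller price by 53: (102 − 0.13q) − (22 + 0.35q) = 53 → q' = 56.25.
Δq = 166.6667 − 56.25 = 110.4167; the wedge equals the tax, 53.
DWL = ½ × 110.4167 × 53 = 2926.04.

2926.04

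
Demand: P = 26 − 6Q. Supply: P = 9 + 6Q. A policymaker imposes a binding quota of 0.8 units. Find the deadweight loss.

Competitive equilibrium: 26 − 6Q = 9 + 6Q → Q* = 1.4167, P* = 17.5.
At Q = 0.8: demand price = 26 − 6·0.8 = 21.2; supply price = 9 + 6·0.8 = 13.8.
ΔQ = 1.4167 − 0.8 = 0.6167; wedge = 21.2 − 13.8 = 7.4.
DWL = ½ × 0.6167 × 7.4 = 2.28.

2.28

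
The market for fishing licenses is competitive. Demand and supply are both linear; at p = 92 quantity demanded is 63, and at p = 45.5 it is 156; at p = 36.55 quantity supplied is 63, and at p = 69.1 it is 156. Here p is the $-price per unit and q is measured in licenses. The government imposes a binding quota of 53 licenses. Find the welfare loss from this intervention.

$2405.65

Demand slope = (45.5 − 92)/(156 − 63) = −0.5, so p = 123.5 − 0.5q.
Supply slope = (69.1 − 36.55)/(156 − 63) = 0.35, so p = 14.5 + 0.35q.
Competitive equilibrium: 123.5 − 0.5q = 14.5 + 0.35q → q* = 128.2353, p* = 59.3824.
At q = 53: demand price = 123.5 − 0.5·53 = 97; supply price = 14.5 + 0.35·53 = 33.05.
Δq = 128.2353 − 53 = 75.2353; wedge = 97 − 33.05 = 63.95.
The triangle = ½ × 75.2353 × 63.95 = $2405.65.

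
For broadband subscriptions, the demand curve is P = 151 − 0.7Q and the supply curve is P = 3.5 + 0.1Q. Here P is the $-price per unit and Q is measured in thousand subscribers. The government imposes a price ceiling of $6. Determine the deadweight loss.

$10160.16 thousand

Competitive equilibrium: 151 − 0.7Q = 3.5 + 0.1Q → Q* = 184.375, P* = 21.9375.
At the ceiling P = 6, quantity supplied = (6 − 3.5)/0.1 = 25.
Willingness to pay at Q' = 25: 151 − 0.7·25 = 133.5.
ΔQ = 184.375 − 25 = 159.375; wedge = 133.5 − 6 = 127.5.
Deadweight loss = ½ × 159.375 × 127.5 = $10160.16 thousand.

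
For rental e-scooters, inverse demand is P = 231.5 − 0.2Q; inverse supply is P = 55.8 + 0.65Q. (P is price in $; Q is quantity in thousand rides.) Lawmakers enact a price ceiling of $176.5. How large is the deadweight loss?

$187.67 thousand

Competitive equilibrium: 231.5 − 0.2Q = 55.8 + 0.65Q → Q* = 206.7059, P* = 190.1588.
At the ceiling P = 176.5, quantity supplied = (176.5 − 55.8)/0.65 = 185.6923.
Willingness to pay at Q' = 185.6923: 231.5 − 0.2·185.6923 = 194.3615.
ΔQ = 206.7059 − 185.6923 = 21.0136; wedge = 194.3615 − 176.5 = 17.8615.
Welfare loss = ½ × 21.0136 × 17.8615 = $187.67 thousand.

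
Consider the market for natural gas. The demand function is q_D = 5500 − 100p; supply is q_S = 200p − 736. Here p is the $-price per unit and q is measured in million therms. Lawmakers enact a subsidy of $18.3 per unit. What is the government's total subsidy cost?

$84936.40 million

In inverse form: demand p = 55 − 0.01q, supply p = 3.68 + 0.005q.
Competitive equilibrium: 55 − 0.01q = 3.68 + 0.005q → q* = 3421.3333, p* = 20.7867.
The subsidy lowers effective supply by 18.3: p = 0.005q − 14.62.
New quantity: 55 − 0.01q = 0.005q − 14.62 → q' = 4641.3333.
Total subsidy cost = 18.3 × 4641.3333 = $84936.40 million.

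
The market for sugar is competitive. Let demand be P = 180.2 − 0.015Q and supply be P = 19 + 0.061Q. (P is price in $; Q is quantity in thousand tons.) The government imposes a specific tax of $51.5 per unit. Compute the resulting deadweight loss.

$17449.01 thousand

Competitive equilibrium: 180.2 − 0.015Q = 19 + 0.061Q → Q* = 2121.0526, P* = 148.3842.
With the tax, the buyer price exceeds the seller price by 51.5: (180.2 − 0.015Q) − (19 + 0.061Q) = 51.5 → Q' = 1443.4211.
ΔQ = 2121.0526 − 1443.4211 = 677.6315; the wedge equals the tax, 51.5.
Deadweight loss = ½ × 677.6315 × 51.5 = $17449.01 thousand.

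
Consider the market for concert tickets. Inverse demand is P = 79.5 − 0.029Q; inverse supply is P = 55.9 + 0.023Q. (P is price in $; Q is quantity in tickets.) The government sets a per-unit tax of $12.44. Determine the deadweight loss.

Competitive equilibrium: 79.5 − 0.029Q = 55.9 + 0.023Q → Q* = 453.8462, P* = 66.3385.
With the tax, the buyer price exceeds the seller price by 12.44: (79.5 − 0.029Q) − (55.9 + 0.023Q) = 12.44 → Q' = 214.6154.
ΔQ = 453.8462 − 214.6154 = 239.2308; the wedge equals the tax, 12.44.
DWL = ½ × 239.2308 × 12.44 = $1488.02.

$1488.02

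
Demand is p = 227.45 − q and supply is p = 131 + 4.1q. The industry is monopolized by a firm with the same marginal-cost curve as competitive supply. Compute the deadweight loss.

24.51

Competitive equilibrium: 227.45 − q = 131 + 4.1q → q* = 18.9118, p* = 208.5382.
Marginal revenue: MR = 227.45 − 2q. Set MR = MC: 227.45 − 2q = 131 + 4.1q → q_m = 15.8115.
Price p_m = 227.45 − 1·15.8115 = 211.6385; MC(q_m) = 131 + 4.1·15.8115 = 195.8272.
Competitive q* = 18.9118, so Δq = 3.1003; wedge = 211.6385 − 195.8272 = 15.8113.
DWL = ½ × 3.1003 × 15.8113 = 24.51.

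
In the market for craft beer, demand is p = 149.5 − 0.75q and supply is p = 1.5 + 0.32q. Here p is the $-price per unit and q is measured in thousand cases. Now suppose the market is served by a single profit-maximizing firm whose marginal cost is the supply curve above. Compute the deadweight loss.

$1738.16 thousand

Competitive equilibrium: 149.5 − 0.75q = 1.5 + 0.32q → q* = 138.3178, p* = 45.7617.
Marginal revenue: MR = 149.5 − 1.5q. Set MR = MC: 149.5 − 1.5q = 1.5 + 0.32q → q_m = 81.3187.
Price p_m = 149.5 − 0.75·81.3187 = 88.511; MC(q_m) = 1.5 + 0.32·81.3187 = 27.522.
Competitive q* = 138.3178, so Δq = 56.9991; wedge = 88.511 − 27.522 = 60.989.
Deadweight loss = ½ × 56.9991 × 60.989 = $1738.16 thousand.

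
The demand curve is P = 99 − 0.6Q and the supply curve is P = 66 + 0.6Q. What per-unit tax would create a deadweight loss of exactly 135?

18

Competitive equilibrium: 99 − 0.6Q = 66 + 0.6Q → Q* = 27.5, P* = 82.5.
A tax t gives ΔQ = t/1.2 and wedge t, so DWL = t²/2.4.
t²/2.4 = 135 → t² = 324 → t = 18.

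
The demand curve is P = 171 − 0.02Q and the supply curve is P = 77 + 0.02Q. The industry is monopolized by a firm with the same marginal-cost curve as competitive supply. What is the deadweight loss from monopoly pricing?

12272.22

Competitive equilibrium: 171 − 0.02Q = 77 + 0.02Q → Q* = 2350, P* = 124.
Marginal revenue: MR = 171 − 0.04Q. Set MR = MC: 171 − 0.04Q = 77 + 0.02Q → Q_m = 1566.66667.
Price P_m = 171 − 0.02·1566.66667 = 139.66667; MC(Q_m) = 77 + 0.02·1566.66667 = 108.33333.
Competitive Q* = 2350, so ΔQ = 783.33333; wedge = 139.66667 − 108.33333 = 31.33334.
The triangle = ½ × 783.33333 × 31.33334 = 12272.22.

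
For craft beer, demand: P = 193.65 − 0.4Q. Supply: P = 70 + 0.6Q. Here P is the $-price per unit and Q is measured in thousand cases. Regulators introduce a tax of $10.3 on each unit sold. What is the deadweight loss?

$53.045 thousand

Competitive equilibrium: 193.65 − 0.4Q = 70 + 0.6Q → Q* = 123.65, P* = 144.19.
With the tax, the buyer price exceeds the seller price by 10.3: (193.65 − 0.4Q) − (70 + 0.6Q) = 10.3 → Q' = 113.35.
ΔQ = 123.65 − 113.35 = 10.3; the wedge equals the tax, 10.3.
DWL = ½ × 10.3 × 10.3 = $53.045 thousand.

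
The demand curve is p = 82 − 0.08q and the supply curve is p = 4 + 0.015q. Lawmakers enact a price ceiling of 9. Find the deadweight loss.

Competitive equilibrium: 82 − 0.08q = 4 + 0.015q → q* = 821.05263, p* = 16.31579.
At the ceiling p = 9, quantity supplied = (9 − 4)/0.015 = 333.33333.
Willingness to pay at q' = 333.33333: 82 − 0.08·333.33333 = 55.33333.
Δq = 821.05263 − 333.33333 = 487.7193; wedge = 55.33333 − 9 = 46.33333.
Welfare loss = ½ × 487.7193 × 46.33333 = 11298.83.

11298.83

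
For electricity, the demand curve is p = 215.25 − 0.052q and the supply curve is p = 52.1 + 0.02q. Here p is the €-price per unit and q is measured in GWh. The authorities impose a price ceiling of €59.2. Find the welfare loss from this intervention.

Competitive equilibrium: 215.25 − 0.052q = 52.1 + 0.02q → q* = 2265.9722, p* = 97.4194.
At the ceiling p = 59.2, quantity supplied = (59.2 − 52.1)/0.02 = 355.
Willingness to pay at q' = 355: 215.25 − 0.052·355 = 196.79.
Δq = 2265.9722 − 355 = 1910.9722; wedge = 196.79 − 59.2 = 137.59.
The triangle = ½ × 1910.9722 × 137.59 = €131465.33.

€131465.33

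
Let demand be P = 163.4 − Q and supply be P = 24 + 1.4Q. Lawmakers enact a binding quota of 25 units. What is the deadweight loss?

1313.41

Competitive equilibrium: 163.4 − Q = 24 + 1.4Q → Q* = 58.0833, P* = 105.3167.
At Q = 25: demand price = 163.4 − 1·25 = 138.4; supply price = 24 + 1.4·25 = 59.
ΔQ = 58.0833 − 25 = 33.0833; wedge = 138.4 − 59 = 79.4.
Welfare loss = ½ × 33.0833 × 79.4 = 1313.41.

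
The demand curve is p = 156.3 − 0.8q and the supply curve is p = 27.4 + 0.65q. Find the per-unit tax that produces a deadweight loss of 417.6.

34.8

Competitive equilibrium: 156.3 − 0.8q = 27.4 + 0.65q → q* = 88.8966, p* = 85.1828.
A tax t gives Δq = t/1.45 and wedge t, so DWL = t²/2.9.
t²/2.9 = 417.6 → t² = 1211.04 → t = 34.8.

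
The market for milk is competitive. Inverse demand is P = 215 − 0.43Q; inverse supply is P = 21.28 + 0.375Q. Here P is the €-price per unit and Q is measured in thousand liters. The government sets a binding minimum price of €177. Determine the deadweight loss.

€9332.90 thousand

Competitive equilibrium: 215 − 0.43Q = 21.28 + 0.375Q → Q* = 240.64596, P* = 111.52224.
At the floor P = 177, quantity demanded = (215 − 177)/0.43 = 88.37209.
Sellers' marginal cost at Q' = 88.37209: 21.28 + 0.375·88.37209 = 54.41953.
ΔQ = 240.64596 − 88.37209 = 152.27387; wedge = 177 − 54.41953 = 122.58047.
Welfare loss = ½ × 152.27387 × 122.58047 = €9332.90 thousand.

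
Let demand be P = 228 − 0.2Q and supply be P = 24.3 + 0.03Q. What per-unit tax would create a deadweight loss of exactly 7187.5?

Competitive equilibrium: 228 − 0.2Q = 24.3 + 0.03Q → Q* = 885.6522, P* = 50.8696.
A tax t gives ΔQ = t/0.23 and wedge t, so DWL = t²/0.46.
t²/0.46 = 7187.5 → t² = 3306.25 → t = 57.5.

57.5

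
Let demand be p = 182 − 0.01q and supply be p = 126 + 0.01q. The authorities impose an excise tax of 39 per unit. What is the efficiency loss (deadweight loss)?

Competitive equilibrium: 182 − 0.01q = 126 + 0.01q → q* = 2800, p* = 154.
With the tax, the buyer price exceeds the seller price by 39: (182 − 0.01q) − (126 + 0.01q) = 39 → q' = 850.
Δq = 2800 − 850 = 1950; the wedge equals the tax, 39.
Deadweight loss = ½ × 1950 × 39 = 38025.

38025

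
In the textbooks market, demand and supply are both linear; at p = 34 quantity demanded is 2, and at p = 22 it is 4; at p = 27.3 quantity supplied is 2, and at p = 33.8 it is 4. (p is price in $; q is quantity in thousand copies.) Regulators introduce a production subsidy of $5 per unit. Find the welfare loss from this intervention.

Demand slope = (22 − 34)/(4 − 2) = −6, so p = 46 − 6q.
Supply slope = (33.8 − 27.3)/(4 − 2) = 3.25, so p = 20.8 + 3.25q.
Competitive equilibrium: 46 − 6q = 20.8 + 3.25q → q* = 2.7243, p* = 29.6541.
The subsidy lowers effective supply by 5: p = 15.8 + 3.25q.
New quantity: 46 − 6q = 15.8 + 3.25q → q' = 3.2649.
Overproduction Δq = 3.2649 − 2.7243 = 0.5406; wedge = subsidy = 5.
DWL = ½ × 0.5406 × 5 = $1.35 thousand.

$1.35 thousand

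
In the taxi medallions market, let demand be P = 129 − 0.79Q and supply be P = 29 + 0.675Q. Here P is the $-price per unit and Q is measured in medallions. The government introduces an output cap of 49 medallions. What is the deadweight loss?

$271.70

Competitive equilibrium: 129 − 0.79Q = 29 + 0.675Q → Q* = 68.2594, P* = 75.0751.
At Q = 49: demand price = 129 − 0.79·49 = 90.29; supply price = 29 + 0.675·49 = 62.075.
ΔQ = 68.2594 − 49 = 19.2594; wedge = 90.29 − 62.075 = 28.215.
The triangle = ½ × 19.2594 × 28.215 = $271.70.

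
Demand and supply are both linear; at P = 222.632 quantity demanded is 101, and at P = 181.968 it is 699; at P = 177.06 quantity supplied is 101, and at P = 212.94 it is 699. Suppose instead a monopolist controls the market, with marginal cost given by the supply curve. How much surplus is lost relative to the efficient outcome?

Demand slope = (181.968 − 222.632)/(699 − 101) = −0.068, so P = 229.5 − 0.068Q.
Supply slope = (212.94 − 177.06)/(699 − 101) = 0.06, so P = 171 + 0.06Q.
Competitive equilibrium: 229.5 − 0.068Q = 171 + 0.06Q → Q* = 457.0313, P* = 198.4219.
Marginal revenue: MR = 229.5 − 0.136Q. Set MR = MC: 229.5 − 0.136Q = 171 + 0.06Q → Q_m = 298.4694.
Price P_m = 229.5 − 0.068·298.4694 = 209.2041; MC(Q_m) = 171 + 0.06·298.4694 = 188.9082.
Competitive Q* = 457.0313, so ΔQ = 158.5619; wedge = 209.2041 − 188.9082 = 20.2959.
DWL = ½ × 158.5619 × 20.2959 = 1609.08.

1609.08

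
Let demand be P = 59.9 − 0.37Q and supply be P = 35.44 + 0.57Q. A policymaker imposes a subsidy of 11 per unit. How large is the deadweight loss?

Competitive equilibrium: 59.9 − 0.37Q = 35.44 + 0.57Q → Q* = 26.0213, P* = 50.2721.
The subsidy lowers effective supply by 11: P = 24.44 + 0.57Q.
New quantity: 59.9 − 0.37Q = 24.44 + 0.57Q → Q' = 37.7234.
Overproduction ΔQ = 37.7234 − 26.0213 = 11.7021; wedge = subsidy = 11.
Welfare loss = ½ × 11.7021 × 11 = 64.36.

64.36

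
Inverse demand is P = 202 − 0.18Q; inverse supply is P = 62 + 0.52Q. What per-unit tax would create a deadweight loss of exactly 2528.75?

59.5

Competitive equilibrium: 202 − 0.18Q = 62 + 0.52Q → Q* = 200, P* = 166.
A tax t gives ΔQ = t/0.7 and wedge t, so DWL = t²/1.4.
t²/1.4 = 2528.75 → t² = 3540.25 → t = 59.5.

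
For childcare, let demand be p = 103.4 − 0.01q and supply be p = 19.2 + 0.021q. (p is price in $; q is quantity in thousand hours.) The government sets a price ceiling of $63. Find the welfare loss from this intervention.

Competitive equilibrium: 103.4 − 0.01q = 19.2 + 0.021q → q* = 2716.12903, p* = 76.23871.
At the ceiling p = 63, quantity supplied = (63 − 19.2)/0.021 = 2085.71429.
Willingness to pay at q' = 2085.71429: 103.4 − 0.01·2085.71429 = 82.54286.
Δq = 2716.12903 − 2085.71429 = 630.41474; wedge = 82.54286 − 63 = 19.54286.
The triangle = ½ × 630.41474 × 19.54286 = $6160.05 thousand.

$6160.05 thousand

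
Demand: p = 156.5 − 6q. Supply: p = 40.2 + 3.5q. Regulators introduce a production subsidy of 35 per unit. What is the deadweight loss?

64.47

Competitive equilibrium: 156.5 − 6q = 40.2 + 3.5q → q* = 12.2421, p* = 83.0474.
The subsidy lowers effective supply by 35: p = 5.2 + 3.5q.
New quantity: 156.5 − 6q = 5.2 + 3.5q → q' = 15.9263.
Overproduction Δq = 15.9263 − 12.2421 = 3.6842; wedge = subsidy = 35.
DWL = ½ × 3.6842 × 35 = 64.47.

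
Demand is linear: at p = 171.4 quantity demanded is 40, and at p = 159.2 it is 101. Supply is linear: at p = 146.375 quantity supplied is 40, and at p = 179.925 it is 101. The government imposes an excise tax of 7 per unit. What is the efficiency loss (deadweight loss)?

32.67

Demand slope = (159.2 − 171.4)/(101 − 40) = −0.2, so p = 179.4 − 0.2q.
Supply slope = (179.925 − 146.375)/(101 − 40) = 0.55, so p = 124.375 + 0.55q.
Competitive equilibrium: 179.4 − 0.2q = 124.375 + 0.55q → q* = 73.3667, p* = 164.7267.
With the tax, the buyer price exceeds the seller price by 7: (179.4 − 0.2q) − (124.375 + 0.55q) = 7 → q' = 64.0333.
Δq = 73.3667 − 64.0333 = 9.3334; the wedge equals the tax, 7.
DWL = ½ × 9.3334 × 7 = 32.67.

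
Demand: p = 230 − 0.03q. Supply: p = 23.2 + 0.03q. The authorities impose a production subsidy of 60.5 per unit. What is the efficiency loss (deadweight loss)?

30502.08

Competitive equilibrium: 230 − 0.03q = 23.2 + 0.03q → q* = 3446.6667, p* = 126.6.
The subsidy lowers effective supply by 60.5: p = 0.03q − 37.3.
New quantity: 230 − 0.03q = 0.03q − 37.3 → q' = 4455.
Overproduction Δq = 4455 − 3446.6667 = 1008.3333; wedge = subsidy = 60.5.
Deadweight loss = ½ × 1008.3333 × 60.5 = 30502.08.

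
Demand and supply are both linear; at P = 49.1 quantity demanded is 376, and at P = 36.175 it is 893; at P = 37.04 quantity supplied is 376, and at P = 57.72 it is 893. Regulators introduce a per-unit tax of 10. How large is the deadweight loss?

769.23

Demand slope = (36.175 − 49.1)/(893 − 376) = −0.025, so P = 58.5 − 0.025Q.
Supply slope = (57.72 − 37.04)/(893 − 376) = 0.04, so P = 22 + 0.04Q.
Competitive equilibrium: 58.5 − 0.025Q = 22 + 0.04Q → Q* = 561.5385, P* = 44.4615.
With the tax, the buyer price exceeds the seller price by 10: (58.5 − 0.025Q) − (22 + 0.04Q) = 10 → Q' = 407.6923.
ΔQ = 561.5385 − 407.6923 = 153.8462; the wedge equals the tax, 10.
Deadweight loss = ½ × 153.8462 × 10 = 769.23.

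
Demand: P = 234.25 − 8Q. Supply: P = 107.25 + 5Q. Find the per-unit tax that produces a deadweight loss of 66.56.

41.6

Competitive equilibrium: 234.25 − 8Q = 107.25 + 5Q → Q* = 9.7692, P* = 156.0962.
A tax t gives ΔQ = t/13 and wedge t, so DWL = t²/26.
t²/26 = 66.56 → t² = 1730.56 → t = 41.6.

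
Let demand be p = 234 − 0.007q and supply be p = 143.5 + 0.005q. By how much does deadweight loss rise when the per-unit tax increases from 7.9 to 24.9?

23233.33

Competitive equilibrium: 234 − 0.007q = 143.5 + 0.005q → q* = 7541.6667, p* = 181.2083.
For a per-unit tax t: Δq = t/0.012, so DWL = ½·t·(t/0.012) = t²/0.024.
At t = 7.9: DWL = 2600.417. At t = 24.9: DWL = 25833.75.
Increase = 25833.75 − 2600.417 = 23233.33.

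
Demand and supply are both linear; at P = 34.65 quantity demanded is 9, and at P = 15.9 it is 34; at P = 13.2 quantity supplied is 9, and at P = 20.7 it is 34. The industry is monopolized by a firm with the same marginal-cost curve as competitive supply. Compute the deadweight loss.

78.94

Demand slope = (15.9 − 34.65)/(34 − 9) = −0.75, so P = 41.4 − 0.75Q.
Supply slope = (20.7 − 13.2)/(34 − 9) = 0.3, so P = 10.5 + 0.3Q.
Competitive equilibrium: 41.4 − 0.75Q = 10.5 + 0.3Q → Q* = 29.4286, P* = 19.3286.
Marginal revenue: MR = 41.4 − 1.5Q. Set MR = MC: 41.4 − 1.5Q = 10.5 + 0.3Q → Q_m = 17.1667.
Price P_m = 41.4 − 0.75·17.1667 = 28.525; MC(Q_m) = 10.5 + 0.3·17.1667 = 15.65.
Competitive Q* = 29.4286, so ΔQ = 12.2619; wedge = 28.525 − 15.65 = 12.875.
The triangle = ½ × 12.2619 × 12.875 = 78.94.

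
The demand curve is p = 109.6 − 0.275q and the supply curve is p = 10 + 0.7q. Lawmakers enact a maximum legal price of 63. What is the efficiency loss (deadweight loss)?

Competitive equilibrium: 109.6 − 0.275q = 10 + 0.7q → q* = 102.1538, p* = 81.5077.
At the ceiling p = 63, quantity supplied = (63 − 10)/0.7 = 75.7143.
Willingness to pay at q' = 75.7143: 109.6 − 0.275·75.7143 = 88.7786.
Δq = 102.1538 − 75.7143 = 26.4395; wedge = 88.7786 − 63 = 25.7786.
DWL = ½ × 26.4395 × 25.7786 = 340.79.

340.79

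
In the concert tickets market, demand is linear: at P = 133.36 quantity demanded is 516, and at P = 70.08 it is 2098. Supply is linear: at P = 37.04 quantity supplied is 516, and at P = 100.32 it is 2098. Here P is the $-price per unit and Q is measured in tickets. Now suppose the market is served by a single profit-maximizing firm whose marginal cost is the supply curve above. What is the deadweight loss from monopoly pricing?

$13148.44

Demand slope = (70.08 − 133.36)/(2098 − 516) = −0.04, so P = 154 − 0.04Q.
Supply slope = (100.32 − 37.04)/(2098 − 516) = 0.04, so P = 16.4 + 0.04Q.
Competitive equilibrium: 154 − 0.04Q = 16.4 + 0.04Q → Q* = 1720, P* = 85.2.
Marginal revenue: MR = 154 − 0.08Q. Set MR = MC: 154 − 0.08Q = 16.4 + 0.04Q → Q_m = 1146.66667.
Price P_m = 154 − 0.04·1146.66667 = 108.13333; MC(Q_m) = 16.4 + 0.04·1146.66667 = 62.26667.
Competitive Q* = 1720, so ΔQ = 573.33333; wedge = 108.13333 − 62.26667 = 45.86666.
Deadweight loss = ½ × 573.33333 × 45.86666 = $13148.44.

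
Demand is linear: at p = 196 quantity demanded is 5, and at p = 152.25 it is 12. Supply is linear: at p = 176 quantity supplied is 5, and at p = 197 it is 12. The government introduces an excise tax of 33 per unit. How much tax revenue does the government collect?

118.62

Demand slope = (152.25 − 196)/(12 − 5) = −6.25, so p = 227.25 − 6.25q.
Supply slope = (197 − 176)/(12 − 5) = 3, so p = 161 + 3q.
Competitive equilibrium: 227.25 − 6.25q = 161 + 3q → q* = 7.1622, p* = 182.4865.
With the tax, the buyer price exceeds the seller price by 33: (227.25 − 6.25q) − (161 + 3q) = 33 → q' = 3.5946.
Tax revenue = 33 × 3.5946 = 118.62.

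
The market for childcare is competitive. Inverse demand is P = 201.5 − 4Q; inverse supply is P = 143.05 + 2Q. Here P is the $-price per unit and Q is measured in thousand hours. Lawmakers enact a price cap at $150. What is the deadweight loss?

Competitive equilibrium: 201.5 − 4Q = 143.05 + 2Q → Q* = 9.7417, P* = 162.5333.
At the ceiling P = 150, quantity supplied = (150 − 143.05)/2 = 3.475.
Willingness to pay at Q' = 3.475: 201.5 − 4·3.475 = 187.6.
ΔQ = 9.7417 − 3.475 = 6.2667; wedge = 187.6 − 150 = 37.6.
DWL = ½ × 6.2667 × 37.6 = $117.81 thousand.

$117.81 thousand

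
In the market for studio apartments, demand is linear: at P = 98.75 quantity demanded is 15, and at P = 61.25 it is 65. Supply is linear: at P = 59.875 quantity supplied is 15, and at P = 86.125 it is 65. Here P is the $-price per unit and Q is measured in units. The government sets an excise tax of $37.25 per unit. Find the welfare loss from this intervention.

$544.14

Demand slope = (61.25 − 98.75)/(65 − 15) = −0.75, so P = 110 − 0.75Q.
Supply slope = (86.125 − 59.875)/(65 − 15) = 0.525, so P = 52 + 0.525Q.
Competitive equilibrium: 110 − 0.75Q = 52 + 0.525Q → Q* = 45.4902, P* = 75.8824.
With the tax, the buyer price exceeds the seller price by 37.25: (110 − 0.75Q) − (52 + 0.525Q) = 37.25 → Q' = 16.2745.
ΔQ = 45.4902 − 16.2745 = 29.2157; the wedge equals the tax, 37.25.
The triangle = ½ × 29.2157 × 37.25 = $544.14.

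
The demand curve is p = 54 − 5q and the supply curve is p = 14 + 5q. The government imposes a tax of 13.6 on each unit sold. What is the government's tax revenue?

35.904

Competitive equilibrium: 54 − 5q = 14 + 5q → q* = 4, p* = 34.
With the tax, the buyer price exceeds the seller price by 13.6: (54 − 5q) − (14 + 5q) = 13.6 → q' = 2.64.
Tax revenue = 13.6 × 2.64 = 35.904.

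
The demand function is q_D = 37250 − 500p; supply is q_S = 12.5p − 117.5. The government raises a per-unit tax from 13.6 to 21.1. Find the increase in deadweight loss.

In inverse form: demand p = 74.5 − 0.002q, supply p = 9.4 + 0.08q.
Competitive equilibrium: 74.5 − 0.002q = 9.4 + 0.08q → q* = 793.9024, p* = 72.9122.
For a per-unit tax t: Δq = t/0.082, so DWL = ½·t·(t/0.082) = t²/0.164.
At t = 13.6: DWL = 1127.805. At t = 21.1: DWL = 2714.695.
Increase = 2714.695 − 1127.805 = 1586.89.

1586.89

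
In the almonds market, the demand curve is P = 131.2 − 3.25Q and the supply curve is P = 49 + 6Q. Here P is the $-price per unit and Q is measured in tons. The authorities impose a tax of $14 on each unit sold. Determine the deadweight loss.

$10.59

Competitive equilibrium: 131.2 − 3.25Q = 49 + 6Q → Q* = 8.8865, P* = 102.3189.
With the tax, the buyer price exceeds the seller price by 14: (131.2 − 3.25Q) − (49 + 6Q) = 14 → Q' = 7.373.
ΔQ = 8.8865 − 7.373 = 1.5135; the wedge equals the tax, 14.
DWL = ½ × 1.5135 × 14 = $10.59.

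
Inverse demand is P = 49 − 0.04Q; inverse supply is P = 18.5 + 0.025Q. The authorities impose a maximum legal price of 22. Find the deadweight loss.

3522.77

Competitive equilibrium: 49 − 0.04Q = 18.5 + 0.025Q → Q* = 469.2308, P* = 30.2308.
At the ceiling P = 22, quantity supplied = (22 − 18.5)/0.025 = 140.
Willingness to pay at Q' = 140: 49 − 0.04·140 = 43.4.
ΔQ = 469.2308 − 140 = 329.2308; wedge = 43.4 − 22 = 21.4.
Deadweight loss = ½ × 329.2308 × 21.4 = 3522.77.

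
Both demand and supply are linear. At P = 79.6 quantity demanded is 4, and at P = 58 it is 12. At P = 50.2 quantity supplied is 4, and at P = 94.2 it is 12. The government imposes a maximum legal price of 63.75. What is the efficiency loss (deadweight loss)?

Demand slope = (58 − 79.6)/(12 − 4) = −2.7, so P = 90.4 − 2.7Q.
Supply slope = (94.2 − 50.2)/(12 − 4) = 5.5, so P = 28.2 + 5.5Q.
Competitive equilibrium: 90.4 − 2.7Q = 28.2 + 5.5Q → Q* = 7.5854, P* = 69.9195.
At the ceiling P = 63.75, quantity supplied = (63.75 − 28.2)/5.5 = 6.4636.
Willingness to pay at Q' = 6.4636: 90.4 − 2.7·6.4636 = 72.9483.
ΔQ = 7.5854 − 6.4636 = 1.1218; wedge = 72.9483 − 63.75 = 9.1983.
DWL = ½ × 1.1218 × 9.1983 = 5.16.

5.16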